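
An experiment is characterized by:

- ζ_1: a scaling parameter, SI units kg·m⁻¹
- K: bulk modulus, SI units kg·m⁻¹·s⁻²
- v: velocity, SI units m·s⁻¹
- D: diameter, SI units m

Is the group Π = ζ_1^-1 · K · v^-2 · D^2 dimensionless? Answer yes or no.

Sum the exponent of each base dimension across the product:
  M: −[ζ_1]_M + [K]_M − 2·[v]_M + 2·[D]_M = −(1) + (1) − 2·(0) + 2·(0) = 0
  L: −[ζ_1]_L + [K]_L − 2·[v]_L + 2·[D]_L = −(-1) + (-1) − 2·(1) + 2·(1) = 0
  T: −[ζ_1]_T + [K]_T − 2·[v]_T + 2·[D]_T = −(0) + (-2) − 2·(-1) + 2·(0) = 0
All base exponents vanish — dimensionless.

yes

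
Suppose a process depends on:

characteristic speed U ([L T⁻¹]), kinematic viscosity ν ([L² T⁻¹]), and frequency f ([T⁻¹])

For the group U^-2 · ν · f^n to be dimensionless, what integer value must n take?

1

Balance the T exponent: (-1)·n from f, plus −2·(-1) + (-1) = 1 from the rest, must sum to zero.
−n + 1 = 0, so n = 1.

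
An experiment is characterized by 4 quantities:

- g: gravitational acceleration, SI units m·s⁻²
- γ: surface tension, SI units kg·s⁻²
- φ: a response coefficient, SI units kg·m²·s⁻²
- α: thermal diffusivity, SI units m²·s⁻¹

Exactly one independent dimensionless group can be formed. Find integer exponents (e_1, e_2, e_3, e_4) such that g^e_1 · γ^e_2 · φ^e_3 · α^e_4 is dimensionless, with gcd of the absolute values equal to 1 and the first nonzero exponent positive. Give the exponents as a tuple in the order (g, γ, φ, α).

M: e_1·(0) + e_2·(1) + e_3·(1) + e_4·(0) = 0
L: e_1·(1) + e_2·(0) + e_3·(2) + e_4·(2) = 0
T: e_1·(-2) + e_2·(-2) + e_3·(-2) + e_4·(-1) = 0
Solving this homogeneous linear system for the smallest-integer solution (first nonzero entry positive) gives (2, -3, 3, -4).

(2, -3, 3, -4)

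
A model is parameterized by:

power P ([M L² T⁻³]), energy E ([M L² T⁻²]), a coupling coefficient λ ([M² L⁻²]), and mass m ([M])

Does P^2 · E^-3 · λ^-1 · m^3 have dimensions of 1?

Sum the exponent of each base dimension across the product:
  M: 2·[P]_M − 3·[E]_M − [λ]_M + 3·[m]_M = 2·(1) − 3·(1) − (2) + 3·(1) = 0
  L: 2·[P]_L − 3·[E]_L − [λ]_L + 3·[m]_L = 2·(2) − 3·(2) − (-2) + 3·(0) = 0
  T: 2·[P]_T − 3·[E]_T − [λ]_T + 3·[m]_T = 2·(-3) − 3·(-2) − (0) + 3·(0) = 0
All base exponents vanish — dimensionless.

yes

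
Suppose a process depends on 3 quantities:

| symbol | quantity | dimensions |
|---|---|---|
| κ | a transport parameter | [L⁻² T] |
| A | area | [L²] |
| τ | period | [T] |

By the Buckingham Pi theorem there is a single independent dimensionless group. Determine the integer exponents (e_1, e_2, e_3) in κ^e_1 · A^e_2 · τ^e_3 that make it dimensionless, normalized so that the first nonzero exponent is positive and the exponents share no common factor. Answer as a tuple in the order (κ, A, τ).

L: e_1·(-2) + e_2·(2) + e_3·(0) = 0
T: e_1·(1) + e_2·(0) + e_3·(1) = 0
Solving this homogeneous linear system for the smallest-integer solution (first nonzero entry positive) gives (1, 1, -1).

(1, 1, -1)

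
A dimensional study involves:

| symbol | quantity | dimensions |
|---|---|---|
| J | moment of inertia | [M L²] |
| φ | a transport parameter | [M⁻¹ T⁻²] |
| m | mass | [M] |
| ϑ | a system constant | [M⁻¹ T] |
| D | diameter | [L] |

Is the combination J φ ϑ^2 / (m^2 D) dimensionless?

no

Sum the exponent of each base dimension across the product:
  M: [J]_M + [φ]_M − 2·[m]_M + 2·[ϑ]_M − [D]_M = (1) + (-1) − 2·(1) + 2·(-1) − (0) = -4
  L: [J]_L + [φ]_L − 2·[m]_L + 2·[ϑ]_L − [D]_L = (2) + (0) − 2·(0) + 2·(0) − (1) = 1
  T: [J]_T + [φ]_T − 2·[m]_T + 2·[ϑ]_T − [D]_T = (0) + (-2) − 2·(0) + 2·(1) − (0) = 0
Net dimensions [M⁻⁴ L] ≠ [1] — not dimensionless.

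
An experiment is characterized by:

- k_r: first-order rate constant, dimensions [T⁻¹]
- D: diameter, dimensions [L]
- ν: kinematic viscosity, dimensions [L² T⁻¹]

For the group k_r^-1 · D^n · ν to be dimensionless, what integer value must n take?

Balance the L exponent: (1)·n from D, plus −(0) + (2) = 2 from the rest, must sum to zero.
n + 2 = 0, so n = -2.

-2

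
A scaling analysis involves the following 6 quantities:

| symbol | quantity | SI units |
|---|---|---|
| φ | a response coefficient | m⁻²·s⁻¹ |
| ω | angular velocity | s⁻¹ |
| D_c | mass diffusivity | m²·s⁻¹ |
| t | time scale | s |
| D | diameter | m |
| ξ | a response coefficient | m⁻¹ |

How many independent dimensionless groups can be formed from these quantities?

4

There are 6 variables and 2 base dimensions (L, T).
The dimension matrix has rank 2.
Independent dimensionless groups: 6 − 2 = 4.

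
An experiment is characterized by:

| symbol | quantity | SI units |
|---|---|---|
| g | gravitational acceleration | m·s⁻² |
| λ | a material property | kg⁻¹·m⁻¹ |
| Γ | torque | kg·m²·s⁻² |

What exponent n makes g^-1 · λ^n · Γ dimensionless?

1

Balance the M exponent: (-1)·n from λ, plus −(0) + (1) = 1 from the rest, must sum to zero.
−n + 1 = 0, so n = 1.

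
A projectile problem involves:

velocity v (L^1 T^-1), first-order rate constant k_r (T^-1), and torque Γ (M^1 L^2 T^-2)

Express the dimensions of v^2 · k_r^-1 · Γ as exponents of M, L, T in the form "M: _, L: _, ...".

Collect each base-dimension exponent across the product:
  M: 2·(0) − (0) + (1) = 1
  L: 2·(1) − (0) + (2) = 4
  T: 2·(-1) − (-1) + (-2) = -3
So the dimensions are [M L⁴ T⁻³].

M: 1, L: 4, T: -3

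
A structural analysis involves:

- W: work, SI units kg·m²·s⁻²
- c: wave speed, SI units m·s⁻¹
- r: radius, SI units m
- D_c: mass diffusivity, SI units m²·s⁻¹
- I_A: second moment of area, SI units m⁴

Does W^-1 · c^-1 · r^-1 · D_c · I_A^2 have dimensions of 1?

no

Sum the exponent of each base dimension across the product:
  M: −[W]_M − [c]_M − [r]_M + [D_c]_M + 2·[I_A]_M = −(1) − (0) − (0) + (0) + 2·(0) = -1
  L: −[W]_L − [c]_L − [r]_L + [D_c]_L + 2·[I_A]_L = −(2) − (1) − (1) + (2) + 2·(4) = 6
  T: −[W]_T − [c]_T − [r]_T + [D_c]_T + 2·[I_A]_T = −(-2) − (-1) − (0) + (-1) + 2·(0) = 2
Net dimensions [M⁻¹ L⁶ T²] ≠ [1] — not dimensionless.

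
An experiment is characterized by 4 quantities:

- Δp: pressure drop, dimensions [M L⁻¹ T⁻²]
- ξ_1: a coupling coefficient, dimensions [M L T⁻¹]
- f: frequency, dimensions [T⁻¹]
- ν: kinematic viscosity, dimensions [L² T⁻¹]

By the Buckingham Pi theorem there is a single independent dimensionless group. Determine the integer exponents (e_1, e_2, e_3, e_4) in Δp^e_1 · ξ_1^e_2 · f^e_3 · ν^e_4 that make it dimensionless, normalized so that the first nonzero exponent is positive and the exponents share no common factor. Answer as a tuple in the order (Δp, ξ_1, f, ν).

(1, -1, -2, 1)

M: e_1·(1) + e_2·(1) + e_3·(0) + e_4·(0) = 0
L: e_1·(-1) + e_2·(1) + e_3·(0) + e_4·(2) = 0
T: e_1·(-2) + e_2·(-1) + e_3·(-1) + e_4·(-1) = 0
Solving this homogeneous linear system for the smallest-integer solution (first nonzero entry positive) gives (1, -1, -2, 1).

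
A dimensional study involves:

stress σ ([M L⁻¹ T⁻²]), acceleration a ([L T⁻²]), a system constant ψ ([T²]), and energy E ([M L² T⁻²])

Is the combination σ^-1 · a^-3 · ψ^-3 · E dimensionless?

Sum the exponent of each base dimension across the product:
  M: −[σ]_M − 3·[a]_M − 3·[ψ]_M + [E]_M = −(1) − 3·(0) − 3·(0) + (1) = 0
  L: −[σ]_L − 3·[a]_L − 3·[ψ]_L + [E]_L = −(-1) − 3·(1) − 3·(0) + (2) = 0
  T: −[σ]_T − 3·[a]_T − 3·[ψ]_T + [E]_T = −(-2) − 3·(-2) − 3·(2) + (-2) = 0
All base exponents vanish — dimensionless.

yes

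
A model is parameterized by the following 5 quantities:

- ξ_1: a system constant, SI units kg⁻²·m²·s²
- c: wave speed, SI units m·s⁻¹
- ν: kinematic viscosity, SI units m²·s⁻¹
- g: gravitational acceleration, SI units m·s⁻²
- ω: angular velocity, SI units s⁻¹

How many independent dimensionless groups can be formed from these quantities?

2

There are 5 variables and 3 base dimensions (M, L, T).
The dimension matrix has rank 3.
Independent dimensionless groups: 5 − 3 = 2.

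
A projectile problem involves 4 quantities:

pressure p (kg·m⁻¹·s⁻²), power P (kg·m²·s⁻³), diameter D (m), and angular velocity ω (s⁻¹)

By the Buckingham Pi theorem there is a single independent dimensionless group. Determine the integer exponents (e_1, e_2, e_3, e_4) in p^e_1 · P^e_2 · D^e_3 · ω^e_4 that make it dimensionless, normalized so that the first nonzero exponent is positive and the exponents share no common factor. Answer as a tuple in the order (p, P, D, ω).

M: e_1·(1) + e_2·(1) + e_3·(0) + e_4·(0) = 0
L: e_1·(-1) + e_2·(2) + e_3·(1) + e_4·(0) = 0
T: e_1·(-2) + e_2·(-3) + e_3·(0) + e_4·(-1) = 0
Solving this homogeneous linear system for the smallest-integer solution (first nonzero entry positive) gives (1, -1, 3, 1).

(1, -1, 3, 1)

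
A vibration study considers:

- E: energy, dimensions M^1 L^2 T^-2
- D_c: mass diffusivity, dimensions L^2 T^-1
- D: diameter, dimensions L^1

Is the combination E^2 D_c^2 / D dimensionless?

no

Sum the exponent of each base dimension across the product:
  M: 2·[E]_M + 2·[D_c]_M − [D]_M = 2·(1) + 2·(0) − (0) = 2
  L: 2·[E]_L + 2·[D_c]_L − [D]_L = 2·(2) + 2·(2) − (1) = 7
  T: 2·[E]_T + 2·[D_c]_T − [D]_T = 2·(-2) + 2·(-1) − (0) = -6
Net dimensions [M² L⁷ T⁻⁶] ≠ [1] — not dimensionless.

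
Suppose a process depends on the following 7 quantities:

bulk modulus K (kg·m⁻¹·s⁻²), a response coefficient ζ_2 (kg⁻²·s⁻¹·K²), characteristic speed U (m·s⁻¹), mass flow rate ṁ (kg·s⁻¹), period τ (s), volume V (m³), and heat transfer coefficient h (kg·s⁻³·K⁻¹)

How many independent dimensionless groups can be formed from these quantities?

There are 7 variables and 4 base dimensions (M, L, T, Θ).
The dimension matrix has rank 4.
Independent dimensionless groups: 7 − 4 = 3.

3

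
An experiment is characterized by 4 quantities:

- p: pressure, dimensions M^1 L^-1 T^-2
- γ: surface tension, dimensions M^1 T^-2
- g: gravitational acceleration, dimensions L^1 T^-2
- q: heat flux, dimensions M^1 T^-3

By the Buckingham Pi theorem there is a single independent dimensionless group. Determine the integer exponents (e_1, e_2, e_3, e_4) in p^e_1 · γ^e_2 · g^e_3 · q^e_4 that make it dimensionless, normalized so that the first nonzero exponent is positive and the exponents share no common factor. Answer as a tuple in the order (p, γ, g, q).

(1, 1, 1, -2)

M: e_1·(1) + e_2·(1) + e_3·(0) + e_4·(1) = 0
L: e_1·(-1) + e_2·(0) + e_3·(1) + e_4·(0) = 0
T: e_1·(-2) + e_2·(-2) + e_3·(-2) + e_4·(-3) = 0
Solving this homogeneous linear system for the smallest-integer solution (first nonzero entry positive) gives (1, 1, 1, -2).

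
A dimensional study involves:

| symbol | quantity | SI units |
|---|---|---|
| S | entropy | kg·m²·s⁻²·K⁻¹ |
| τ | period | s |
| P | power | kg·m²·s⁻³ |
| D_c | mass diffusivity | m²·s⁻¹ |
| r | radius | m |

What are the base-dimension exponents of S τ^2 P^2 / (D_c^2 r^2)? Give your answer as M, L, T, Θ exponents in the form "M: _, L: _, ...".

Collect each base-dimension exponent across the product:
  M: (1) + 2·(0) + 2·(1) − 2·(0) − 2·(0) = 3
  L: (2) + 2·(0) + 2·(2) − 2·(2) − 2·(1) = 0
  T: (-2) + 2·(1) + 2·(-3) − 2·(-1) − 2·(0) = -4
  Θ: (-1) + 2·(0) + 2·(0) − 2·(0) − 2·(0) = -1
So the dimensions are [M³ T⁻⁴ Θ⁻¹].

M: 3, L: 0, T: -4, Θ: -1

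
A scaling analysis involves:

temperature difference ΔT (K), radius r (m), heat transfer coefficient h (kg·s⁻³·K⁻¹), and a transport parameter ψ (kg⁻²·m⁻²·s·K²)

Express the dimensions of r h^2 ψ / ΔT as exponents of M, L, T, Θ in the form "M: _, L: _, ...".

Collect each base-dimension exponent across the product:
  M: −(0) + (0) + 2·(1) + (-2) = 0
  L: −(0) + (1) + 2·(0) + (-2) = -1
  T: −(0) + (0) + 2·(-3) + (1) = -5
  Θ: −(1) + (0) + 2·(-1) + (2) = -1
So the dimensions are [L⁻¹ T⁻⁵ Θ⁻¹].

M: 0, L: -1, T: -5, Θ: -1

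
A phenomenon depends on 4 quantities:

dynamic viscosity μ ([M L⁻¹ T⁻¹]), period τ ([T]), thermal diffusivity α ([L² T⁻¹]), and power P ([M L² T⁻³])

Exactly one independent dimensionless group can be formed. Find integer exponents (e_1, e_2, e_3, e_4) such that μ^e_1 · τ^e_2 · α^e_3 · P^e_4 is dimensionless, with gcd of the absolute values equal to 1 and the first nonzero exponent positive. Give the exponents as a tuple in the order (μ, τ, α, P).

M: e_1·(1) + e_2·(0) + e_3·(0) + e_4·(1) = 0
L: e_1·(-1) + e_2·(0) + e_3·(2) + e_4·(2) = 0
T: e_1·(-1) + e_2·(1) + e_3·(-1) + e_4·(-3) = 0
Solving this homogeneous linear system for the smallest-integer solution (first nonzero entry positive) gives (2, -1, 3, -2).

(2, -1, 3, -2)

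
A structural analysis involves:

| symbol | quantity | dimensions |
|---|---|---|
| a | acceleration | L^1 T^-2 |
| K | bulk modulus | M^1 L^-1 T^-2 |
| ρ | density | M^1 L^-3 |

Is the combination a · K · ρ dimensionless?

Sum the exponent of each base dimension across the product:
  M: [a]_M + [K]_M + [ρ]_M = (0) + (1) + (1) = 2
  L: [a]_L + [K]_L + [ρ]_L = (1) + (-1) + (-3) = -3
  T: [a]_T + [K]_T + [ρ]_T = (-2) + (-2) + (0) = -4
Net dimensions [M² L⁻³ T⁻⁴] ≠ [1] — not dimensionless.

no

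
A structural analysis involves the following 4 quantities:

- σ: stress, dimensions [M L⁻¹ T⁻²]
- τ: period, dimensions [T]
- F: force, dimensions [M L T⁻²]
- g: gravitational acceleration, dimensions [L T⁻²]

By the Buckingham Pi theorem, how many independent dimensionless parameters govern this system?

There are 4 variables and 3 base dimensions (M, L, T).
The dimension matrix has rank 3.
Independent dimensionless groups: 4 − 3 = 1.

1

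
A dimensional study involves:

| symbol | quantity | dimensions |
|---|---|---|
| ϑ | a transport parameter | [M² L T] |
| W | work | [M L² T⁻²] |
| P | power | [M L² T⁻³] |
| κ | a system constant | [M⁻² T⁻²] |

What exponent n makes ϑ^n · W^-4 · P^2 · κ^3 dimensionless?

4

Balance the M exponent: (2)·n from ϑ, plus −4·(1) + 2·(1) + 3·(-2) = -8 from the rest, must sum to zero.
2n − 8 = 0, so n = 4.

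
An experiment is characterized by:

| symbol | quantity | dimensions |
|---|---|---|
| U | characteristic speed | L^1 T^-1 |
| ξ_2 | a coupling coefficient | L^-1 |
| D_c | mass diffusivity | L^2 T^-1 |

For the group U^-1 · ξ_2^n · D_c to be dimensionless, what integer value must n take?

Balance the L exponent: (-1)·n from ξ_2, plus −(1) + (2) = 1 from the rest, must sum to zero.
−n + 1 = 0, so n = 1.

1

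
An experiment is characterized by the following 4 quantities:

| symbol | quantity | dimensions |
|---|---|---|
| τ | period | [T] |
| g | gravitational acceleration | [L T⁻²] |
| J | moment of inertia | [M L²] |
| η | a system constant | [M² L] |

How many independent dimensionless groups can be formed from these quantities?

1

There are 4 variables and 3 base dimensions (M, L, T).
The dimension matrix has rank 3.
Independent dimensionless groups: 4 − 3 = 1.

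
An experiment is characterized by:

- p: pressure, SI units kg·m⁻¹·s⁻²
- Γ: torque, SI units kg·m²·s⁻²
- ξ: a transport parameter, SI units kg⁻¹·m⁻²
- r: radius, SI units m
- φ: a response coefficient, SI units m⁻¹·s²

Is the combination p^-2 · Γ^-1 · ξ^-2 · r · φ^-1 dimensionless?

no

Sum the exponent of each base dimension across the product:
  M: −2·[p]_M − [Γ]_M − 2·[ξ]_M + [r]_M − [φ]_M = −2·(1) − (1) − 2·(-1) + (0) − (0) = -1
  L: −2·[p]_L − [Γ]_L − 2·[ξ]_L + [r]_L − [φ]_L = −2·(-1) − (2) − 2·(-2) + (1) − (-1) = 6
  T: −2·[p]_T − [Γ]_T − 2·[ξ]_T + [r]_T − [φ]_T = −2·(-2) − (-2) − 2·(0) + (0) − (2) = 4
Net dimensions [M⁻¹ L⁶ T⁴] ≠ [1] — not dimensionless.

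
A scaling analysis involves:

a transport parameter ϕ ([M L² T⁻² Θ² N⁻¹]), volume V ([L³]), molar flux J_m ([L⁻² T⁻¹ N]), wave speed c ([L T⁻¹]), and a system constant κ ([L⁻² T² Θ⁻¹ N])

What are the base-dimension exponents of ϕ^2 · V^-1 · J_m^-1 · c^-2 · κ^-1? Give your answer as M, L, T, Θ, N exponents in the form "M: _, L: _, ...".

M: 2, L: 3, T: -3, Θ: 5, N: -4

Collect each base-dimension exponent across the product:
  M: 2·(1) − (0) − (0) − 2·(0) − (0) = 2
  L: 2·(2) − (3) − (-2) − 2·(1) − (-2) = 3
  T: 2·(-2) − (0) − (-1) − 2·(-1) − (2) = -3
  Θ: 2·(2) − (0) − (0) − 2·(0) − (-1) = 5
  N: 2·(-1) − (0) − (1) − 2·(0) − (1) = -4
So the dimensions are [M² L³ T⁻³ Θ⁵ N⁻⁴].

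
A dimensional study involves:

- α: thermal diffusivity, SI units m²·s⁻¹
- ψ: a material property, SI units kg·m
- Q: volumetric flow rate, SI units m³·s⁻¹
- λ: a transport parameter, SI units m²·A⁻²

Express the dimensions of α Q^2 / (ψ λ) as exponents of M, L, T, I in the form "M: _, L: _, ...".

Collect each base-dimension exponent across the product:
  M: (0) − (1) + 2·(0) − (0) = -1
  L: (2) − (1) + 2·(3) − (2) = 5
  T: (-1) − (0) + 2·(-1) − (0) = -3
  I: (0) − (0) + 2·(0) − (-2) = 2
So the dimensions are [M⁻¹ L⁵ T⁻³ I²].

M: -1, L: 5, T: -3, I: 2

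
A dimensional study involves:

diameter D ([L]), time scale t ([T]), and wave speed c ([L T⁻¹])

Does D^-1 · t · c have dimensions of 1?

yes

Sum the exponent of each base dimension across the product:
  M: −[D]_M + [t]_M + [c]_M = −(0) + (0) + (0) = 0
  L: −[D]_L + [t]_L + [c]_L = −(1) + (0) + (1) = 0
  T: −[D]_T + [t]_T + [c]_T = −(0) + (1) + (-1) = 0
  I: −[D]_I + [t]_I + [c]_I = −(0) + (0) + (0) = 0
All base exponents vanish — dimensionless.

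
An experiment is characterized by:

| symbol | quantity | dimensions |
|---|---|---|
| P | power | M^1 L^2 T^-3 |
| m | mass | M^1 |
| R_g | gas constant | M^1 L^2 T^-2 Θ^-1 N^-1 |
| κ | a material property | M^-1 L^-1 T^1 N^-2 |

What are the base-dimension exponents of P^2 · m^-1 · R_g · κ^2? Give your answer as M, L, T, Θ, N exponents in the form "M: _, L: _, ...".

Collect each base-dimension exponent across the product:
  M: 2·(1) − (1) + (1) + 2·(-1) = 0
  L: 2·(2) − (0) + (2) + 2·(-1) = 4
  T: 2·(-3) − (0) + (-2) + 2·(1) = -6
  Θ: 2·(0) − (0) + (-1) + 2·(0) = -1
  N: 2·(0) − (0) + (-1) + 2·(-2) = -5
So the dimensions are [L⁴ T⁻⁶ Θ⁻¹ N⁻⁵].

M: 0, L: 4, T: -6, Θ: -1, N: -5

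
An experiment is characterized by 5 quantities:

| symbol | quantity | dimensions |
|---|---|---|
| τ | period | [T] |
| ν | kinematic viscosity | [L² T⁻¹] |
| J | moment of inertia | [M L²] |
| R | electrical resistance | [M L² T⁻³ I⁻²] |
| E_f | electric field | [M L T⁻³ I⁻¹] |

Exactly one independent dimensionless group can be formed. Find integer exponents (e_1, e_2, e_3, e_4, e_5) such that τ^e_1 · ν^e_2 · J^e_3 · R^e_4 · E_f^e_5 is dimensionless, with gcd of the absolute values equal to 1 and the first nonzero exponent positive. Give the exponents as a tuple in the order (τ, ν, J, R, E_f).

(4, 1, -1, -1, 2)

M: e_1·(0) + e_2·(0) + e_3·(1) + e_4·(1) + e_5·(1) = 0
L: e_1·(0) + e_2·(2) + e_3·(2) + e_4·(2) + e_5·(1) = 0
T: e_1·(1) + e_2·(-1) + e_3·(0) + e_4·(-3) + e_5·(-3) = 0
I: e_1·(0) + e_2·(0) + e_3·(0) + e_4·(-2) + e_5·(-1) = 0
Solving this homogeneous linear system for the smallest-integer solution (first nonzero entry positive) gives (4, 1, -1, -1, 2).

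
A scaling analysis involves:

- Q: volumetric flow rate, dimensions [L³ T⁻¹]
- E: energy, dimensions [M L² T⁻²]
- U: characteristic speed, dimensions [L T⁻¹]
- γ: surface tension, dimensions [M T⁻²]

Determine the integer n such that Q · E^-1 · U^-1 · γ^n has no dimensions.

Balance the M exponent: (1)·n from γ, plus (0) − (1) − (0) = -1 from the rest, must sum to zero.
n − 1 = 0, so n = 1.

1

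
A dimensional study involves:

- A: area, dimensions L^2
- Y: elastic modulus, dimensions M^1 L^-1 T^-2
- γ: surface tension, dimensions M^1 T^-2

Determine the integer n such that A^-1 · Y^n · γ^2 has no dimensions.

-2

Balance the M exponent: (1)·n from Y, plus −(0) + 2·(1) = 2 from the rest, must sum to zero.
n + 2 = 0, so n = -2.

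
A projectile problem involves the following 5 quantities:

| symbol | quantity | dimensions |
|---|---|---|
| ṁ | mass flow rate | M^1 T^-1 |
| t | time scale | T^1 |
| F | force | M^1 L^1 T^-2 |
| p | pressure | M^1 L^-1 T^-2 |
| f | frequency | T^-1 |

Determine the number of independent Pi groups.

2

There are 5 variables and 3 base dimensions (M, L, T).
The dimension matrix has rank 3.
Independent dimensionless groups: 5 − 3 = 2.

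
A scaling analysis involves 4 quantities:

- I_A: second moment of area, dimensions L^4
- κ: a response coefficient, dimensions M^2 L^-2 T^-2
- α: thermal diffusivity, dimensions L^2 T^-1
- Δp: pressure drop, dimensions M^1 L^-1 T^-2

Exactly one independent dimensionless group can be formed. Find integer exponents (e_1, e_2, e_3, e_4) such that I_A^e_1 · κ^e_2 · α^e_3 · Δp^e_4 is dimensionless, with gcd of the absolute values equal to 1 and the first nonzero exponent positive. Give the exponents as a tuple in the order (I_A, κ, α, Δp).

(1, -1, -2, 2)

M: e_1·(0) + e_2·(2) + e_3·(0) + e_4·(1) = 0
L: e_1·(4) + e_2·(-2) + e_3·(2) + e_4·(-1) = 0
T: e_1·(0) + e_2·(-2) + e_3·(-1) + e_4·(-2) = 0
Solving this homogeneous linear system for the smallest-integer solution (first nonzero entry positive) gives (1, -1, -2, 2).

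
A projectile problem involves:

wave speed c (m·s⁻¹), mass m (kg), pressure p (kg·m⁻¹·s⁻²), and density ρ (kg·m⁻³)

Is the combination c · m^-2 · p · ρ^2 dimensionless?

Sum the exponent of each base dimension across the product:
  M: [c]_M − 2·[m]_M + [p]_M + 2·[ρ]_M = (0) − 2·(1) + (1) + 2·(1) = 1
  L: [c]_L − 2·[m]_L + [p]_L + 2·[ρ]_L = (1) − 2·(0) + (-1) + 2·(-3) = -6
  T: [c]_T − 2·[m]_T + [p]_T + 2·[ρ]_T = (-1) − 2·(0) + (-2) + 2·(0) = -3
Net dimensions [M L⁻⁶ T⁻³] ≠ [1] — not dimensionless.

no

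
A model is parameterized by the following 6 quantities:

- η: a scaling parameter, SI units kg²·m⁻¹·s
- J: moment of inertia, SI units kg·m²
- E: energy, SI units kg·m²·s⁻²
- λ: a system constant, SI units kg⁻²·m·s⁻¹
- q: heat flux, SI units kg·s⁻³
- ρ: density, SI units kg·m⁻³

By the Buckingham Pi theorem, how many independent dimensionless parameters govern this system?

There are 6 variables and 3 base dimensions (M, L, T).
The dimension matrix has rank 3.
Independent dimensionless groups: 6 − 3 = 3.

3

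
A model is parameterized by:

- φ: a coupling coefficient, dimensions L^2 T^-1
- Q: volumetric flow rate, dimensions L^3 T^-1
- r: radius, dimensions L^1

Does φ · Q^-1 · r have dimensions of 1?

Sum the exponent of each base dimension across the product:
  L: [φ]_L − [Q]_L + [r]_L = (2) − (3) + (1) = 0
  T: [φ]_T − [Q]_T + [r]_T = (-1) − (-1) + (0) = 0
All base exponents vanish — dimensionless.

yes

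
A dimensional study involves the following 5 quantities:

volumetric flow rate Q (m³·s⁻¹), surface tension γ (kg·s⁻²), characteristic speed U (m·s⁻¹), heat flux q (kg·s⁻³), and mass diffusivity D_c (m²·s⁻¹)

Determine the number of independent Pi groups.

2

There are 5 variables and 3 base dimensions (M, L, T).
The dimension matrix has rank 3.
Independent dimensionless groups: 5 − 3 = 2.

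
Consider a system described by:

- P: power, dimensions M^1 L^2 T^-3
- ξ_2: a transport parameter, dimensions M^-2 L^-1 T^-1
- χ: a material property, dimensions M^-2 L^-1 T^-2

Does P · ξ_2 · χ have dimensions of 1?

no

Sum the exponent of each base dimension across the product:
  M: [P]_M + [ξ_2]_M + [χ]_M = (1) + (-2) + (-2) = -3
  L: [P]_L + [ξ_2]_L + [χ]_L = (2) + (-1) + (-1) = 0
  T: [P]_T + [ξ_2]_T + [χ]_T = (-3) + (-1) + (-2) = -6
Net dimensions [M⁻³ T⁻⁶] ≠ [1] — not dimensionless.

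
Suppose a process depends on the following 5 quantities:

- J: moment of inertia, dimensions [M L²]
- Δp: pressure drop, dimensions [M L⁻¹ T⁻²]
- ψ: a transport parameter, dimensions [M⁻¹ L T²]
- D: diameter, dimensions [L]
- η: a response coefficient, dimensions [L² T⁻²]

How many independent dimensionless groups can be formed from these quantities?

2

There are 5 variables and 3 base dimensions (M, L, T).
The dimension matrix has rank 3.
Independent dimensionless groups: 5 − 3 = 2.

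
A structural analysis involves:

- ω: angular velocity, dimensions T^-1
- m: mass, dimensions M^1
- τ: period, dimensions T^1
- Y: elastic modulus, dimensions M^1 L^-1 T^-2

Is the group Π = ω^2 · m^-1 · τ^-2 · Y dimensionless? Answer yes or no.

no

Sum the exponent of each base dimension across the product:
  M: 2·[ω]_M − [m]_M − 2·[τ]_M + [Y]_M = 2·(0) − (1) − 2·(0) + (1) = 0
  L: 2·[ω]_L − [m]_L − 2·[τ]_L + [Y]_L = 2·(0) − (0) − 2·(0) + (-1) = -1
  T: 2·[ω]_T − [m]_T − 2·[τ]_T + [Y]_T = 2·(-1) − (0) − 2·(1) + (-2) = -6
Net dimensions [L⁻¹ T⁻⁶] ≠ [1] — not dimensionless.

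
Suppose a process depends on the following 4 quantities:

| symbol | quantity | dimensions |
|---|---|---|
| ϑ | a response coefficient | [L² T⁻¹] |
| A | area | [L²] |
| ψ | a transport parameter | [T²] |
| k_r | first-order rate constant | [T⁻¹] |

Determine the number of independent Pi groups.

There are 4 variables and 2 base dimensions (L, T).
The dimension matrix has rank 2.
Independent dimensionless groups: 4 − 2 = 2.

2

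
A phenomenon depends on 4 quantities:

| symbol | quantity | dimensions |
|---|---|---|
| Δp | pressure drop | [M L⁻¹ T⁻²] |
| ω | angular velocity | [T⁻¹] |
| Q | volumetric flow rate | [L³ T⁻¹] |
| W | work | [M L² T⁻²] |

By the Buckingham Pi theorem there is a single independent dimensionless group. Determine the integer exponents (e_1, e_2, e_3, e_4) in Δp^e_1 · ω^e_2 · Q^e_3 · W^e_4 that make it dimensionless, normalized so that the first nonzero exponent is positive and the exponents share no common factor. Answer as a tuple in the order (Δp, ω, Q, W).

(1, -1, 1, -1)

M: e_1·(1) + e_2·(0) + e_3·(0) + e_4·(1) = 0
L: e_1·(-1) + e_2·(0) + e_3·(3) + e_4·(2) = 0
T: e_1·(-2) + e_2·(-1) + e_3·(-1) + e_4·(-2) = 0
Solving this homogeneous linear system for the smallest-integer solution (first nonzero entry positive) gives (1, -1, 1, -1).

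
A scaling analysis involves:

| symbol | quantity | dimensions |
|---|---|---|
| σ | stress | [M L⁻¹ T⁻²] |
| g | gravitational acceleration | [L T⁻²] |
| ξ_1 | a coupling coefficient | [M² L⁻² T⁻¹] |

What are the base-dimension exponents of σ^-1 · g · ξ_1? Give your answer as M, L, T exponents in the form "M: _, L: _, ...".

Collect each base-dimension exponent across the product:
  M: −(1) + (0) + (2) = 1
  L: −(-1) + (1) + (-2) = 0
  T: −(-2) + (-2) + (-1) = -1
So the dimensions are [M T⁻¹].

M: 1, L: 0, T: -1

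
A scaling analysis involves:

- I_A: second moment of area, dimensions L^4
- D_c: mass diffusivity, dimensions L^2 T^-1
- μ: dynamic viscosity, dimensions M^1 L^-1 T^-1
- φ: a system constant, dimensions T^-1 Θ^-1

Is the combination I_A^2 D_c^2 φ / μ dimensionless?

Sum the exponent of each base dimension across the product:
  M: 2·[I_A]_M + 2·[D_c]_M − [μ]_M + [φ]_M = 2·(0) + 2·(0) − (1) + (0) = -1
  L: 2·[I_A]_L + 2·[D_c]_L − [μ]_L + [φ]_L = 2·(4) + 2·(2) − (-1) + (0) = 13
  T: 2·[I_A]_T + 2·[D_c]_T − [μ]_T + [φ]_T = 2·(0) + 2·(-1) − (-1) + (-1) = -2
  Θ: 2·[I_A]_Θ + 2·[D_c]_Θ − [μ]_Θ + [φ]_Θ = 2·(0) + 2·(0) − (0) + (-1) = -1
Net dimensions [M⁻¹ L¹³ T⁻² Θ⁻¹] ≠ [1] — not dimensionless.

no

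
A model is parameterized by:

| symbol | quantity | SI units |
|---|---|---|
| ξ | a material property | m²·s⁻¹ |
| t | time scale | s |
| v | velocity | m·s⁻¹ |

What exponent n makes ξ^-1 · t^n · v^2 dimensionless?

1

Balance the T exponent: (1)·n from t, plus −(-1) + 2·(-1) = -1 from the rest, must sum to zero.
n − 1 = 0, so n = 1.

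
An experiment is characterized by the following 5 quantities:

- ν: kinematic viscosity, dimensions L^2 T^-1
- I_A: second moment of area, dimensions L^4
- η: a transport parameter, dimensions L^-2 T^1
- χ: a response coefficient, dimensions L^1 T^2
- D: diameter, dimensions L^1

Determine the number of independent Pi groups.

There are 5 variables and 2 base dimensions (L, T).
The dimension matrix has rank 2.
Independent dimensionless groups: 5 − 2 = 3.

3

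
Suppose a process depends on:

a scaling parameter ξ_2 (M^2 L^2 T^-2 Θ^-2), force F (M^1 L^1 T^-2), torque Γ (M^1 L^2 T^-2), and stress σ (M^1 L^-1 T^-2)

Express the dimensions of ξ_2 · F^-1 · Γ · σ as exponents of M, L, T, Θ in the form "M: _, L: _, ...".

M: 3, L: 2, T: -4, Θ: -2

Collect each base-dimension exponent across the product:
  M: (2) − (1) + (1) + (1) = 3
  L: (2) − (1) + (2) + (-1) = 2
  T: (-2) − (-2) + (-2) + (-2) = -4
  Θ: (-2) − (0) + (0) + (0) = -2
So the dimensions are [M³ L² T⁻⁴ Θ⁻²].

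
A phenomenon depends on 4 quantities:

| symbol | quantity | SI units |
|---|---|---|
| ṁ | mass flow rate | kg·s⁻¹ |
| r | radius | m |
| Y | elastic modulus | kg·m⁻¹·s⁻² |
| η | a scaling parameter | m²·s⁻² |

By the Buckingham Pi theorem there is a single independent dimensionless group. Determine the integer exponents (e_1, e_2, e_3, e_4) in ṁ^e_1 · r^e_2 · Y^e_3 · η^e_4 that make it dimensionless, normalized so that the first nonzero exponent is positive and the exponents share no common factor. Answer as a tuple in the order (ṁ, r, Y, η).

M: e_1·(1) + e_2·(0) + e_3·(1) + e_4·(0) = 0
L: e_1·(0) + e_2·(1) + e_3·(-1) + e_4·(2) = 0
T: e_1·(-1) + e_2·(0) + e_3·(-2) + e_4·(-2) = 0
Solving this homogeneous linear system for the smallest-integer solution (first nonzero entry positive) gives (2, -4, -2, 1).

(2, -4, -2, 1)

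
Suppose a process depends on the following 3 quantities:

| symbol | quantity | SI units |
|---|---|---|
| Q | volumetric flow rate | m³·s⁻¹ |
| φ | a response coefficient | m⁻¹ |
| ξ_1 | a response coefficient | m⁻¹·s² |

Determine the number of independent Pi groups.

There are 3 variables and 2 base dimensions (L, T).
The dimension matrix has rank 2.
Independent dimensionless groups: 3 − 2 = 1.

1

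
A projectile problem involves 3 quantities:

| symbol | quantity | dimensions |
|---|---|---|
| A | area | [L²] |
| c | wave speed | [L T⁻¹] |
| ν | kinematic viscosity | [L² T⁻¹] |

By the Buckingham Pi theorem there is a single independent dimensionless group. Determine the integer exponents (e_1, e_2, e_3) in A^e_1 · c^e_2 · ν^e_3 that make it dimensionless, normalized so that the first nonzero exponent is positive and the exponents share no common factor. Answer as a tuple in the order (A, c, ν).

L: e_1·(2) + e_2·(1) + e_3·(2) = 0
T: e_1·(0) + e_2·(-1) + e_3·(-1) = 0
Solving this homogeneous linear system for the smallest-integer solution (first nonzero entry positive) gives (1, 2, -2).

(1, 2, -2)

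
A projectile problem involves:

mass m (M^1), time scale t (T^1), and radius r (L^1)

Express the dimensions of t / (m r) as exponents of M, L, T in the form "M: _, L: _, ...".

M: -1, L: -1, T: 1

Collect each base-dimension exponent across the product:
  M: −(1) + (0) − (0) = -1
  L: −(0) + (0) − (1) = -1
  T: −(0) + (1) − (0) = 1
So the dimensions are [M⁻¹ L⁻¹ T].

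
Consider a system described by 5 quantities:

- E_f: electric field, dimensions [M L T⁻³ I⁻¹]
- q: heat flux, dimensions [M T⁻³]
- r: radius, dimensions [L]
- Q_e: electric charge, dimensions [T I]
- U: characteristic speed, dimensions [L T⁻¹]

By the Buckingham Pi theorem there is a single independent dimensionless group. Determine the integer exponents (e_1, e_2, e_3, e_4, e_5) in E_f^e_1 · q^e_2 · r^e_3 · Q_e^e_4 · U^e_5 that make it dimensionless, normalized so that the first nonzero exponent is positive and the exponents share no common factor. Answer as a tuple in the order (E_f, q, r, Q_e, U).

(1, -1, -2, 1, 1)

M: e_1·(1) + e_2·(1) + e_3·(0) + e_4·(0) + e_5·(0) = 0
L: e_1·(1) + e_2·(0) + e_3·(1) + e_4·(0) + e_5·(1) = 0
T: e_1·(-3) + e_2·(-3) + e_3·(0) + e_4·(1) + e_5·(-1) = 0
I: e_1·(-1) + e_2·(0) + e_3·(0) + e_4·(1) + e_5·(0) = 0
Solving this homogeneous linear system for the smallest-integer solution (first nonzero entry positive) gives (1, -1, -2, 1, 1).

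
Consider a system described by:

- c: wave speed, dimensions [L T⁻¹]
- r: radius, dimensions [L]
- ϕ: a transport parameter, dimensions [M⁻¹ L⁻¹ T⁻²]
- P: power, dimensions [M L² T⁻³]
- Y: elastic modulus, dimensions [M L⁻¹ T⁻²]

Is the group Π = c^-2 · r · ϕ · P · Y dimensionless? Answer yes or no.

Sum the exponent of each base dimension across the product:
  M: −2·[c]_M + [r]_M + [ϕ]_M + [P]_M + [Y]_M = −2·(0) + (0) + (-1) + (1) + (1) = 1
  L: −2·[c]_L + [r]_L + [ϕ]_L + [P]_L + [Y]_L = −2·(1) + (1) + (-1) + (2) + (-1) = -1
  T: −2·[c]_T + [r]_T + [ϕ]_T + [P]_T + [Y]_T = −2·(-1) + (0) + (-2) + (-3) + (-2) = -5
Net dimensions [M L⁻¹ T⁻⁵] ≠ [1] — not dimensionless.

no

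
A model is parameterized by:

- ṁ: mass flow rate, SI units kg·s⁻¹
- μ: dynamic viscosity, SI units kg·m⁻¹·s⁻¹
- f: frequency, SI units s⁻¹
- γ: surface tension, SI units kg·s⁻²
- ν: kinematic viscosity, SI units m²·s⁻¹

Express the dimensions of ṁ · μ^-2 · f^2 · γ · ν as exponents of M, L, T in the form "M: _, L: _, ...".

M: 0, L: 4, T: -4

Collect each base-dimension exponent across the product:
  M: (1) − 2·(1) + 2·(0) + (1) + (0) = 0
  L: (0) − 2·(-1) + 2·(0) + (0) + (2) = 4
  T: (-1) − 2·(-1) + 2·(-1) + (-2) + (-1) = -4
So the dimensions are [L⁴ T⁻⁴].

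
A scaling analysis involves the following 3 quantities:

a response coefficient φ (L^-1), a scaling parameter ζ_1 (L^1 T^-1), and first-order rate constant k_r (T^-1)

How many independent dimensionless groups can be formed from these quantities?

There are 3 variables and 2 base dimensions (L, T).
The dimension matrix has rank 2.
Independent dimensionless groups: 3 − 2 = 1.

1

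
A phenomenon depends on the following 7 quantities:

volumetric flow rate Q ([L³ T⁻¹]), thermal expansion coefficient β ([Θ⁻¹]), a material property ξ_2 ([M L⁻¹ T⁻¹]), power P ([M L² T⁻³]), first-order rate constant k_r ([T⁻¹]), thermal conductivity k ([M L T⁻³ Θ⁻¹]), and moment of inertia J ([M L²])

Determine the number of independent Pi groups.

3

There are 7 variables and 4 base dimensions (M, L, T, Θ).
The dimension matrix has rank 4.
Independent dimensionless groups: 7 − 4 = 3.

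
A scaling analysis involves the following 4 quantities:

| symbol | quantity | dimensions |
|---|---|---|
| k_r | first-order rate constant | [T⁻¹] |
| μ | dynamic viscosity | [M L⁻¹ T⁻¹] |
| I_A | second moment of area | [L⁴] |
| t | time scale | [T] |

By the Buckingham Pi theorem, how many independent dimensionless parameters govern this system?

There are 4 variables and 3 base dimensions (M, L, T).
The dimension matrix has rank 3.
Independent dimensionless groups: 4 − 3 = 1.

1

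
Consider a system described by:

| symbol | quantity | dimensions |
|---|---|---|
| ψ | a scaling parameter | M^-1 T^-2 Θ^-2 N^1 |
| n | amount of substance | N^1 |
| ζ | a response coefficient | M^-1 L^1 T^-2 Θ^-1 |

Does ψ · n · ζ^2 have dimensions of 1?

no

Sum the exponent of each base dimension across the product:
  M: [ψ]_M + [n]_M + 2·[ζ]_M = (-1) + (0) + 2·(-1) = -3
  L: [ψ]_L + [n]_L + 2·[ζ]_L = (0) + (0) + 2·(1) = 2
  T: [ψ]_T + [n]_T + 2·[ζ]_T = (-2) + (0) + 2·(-2) = -6
  Θ: [ψ]_Θ + [n]_Θ + 2·[ζ]_Θ = (-2) + (0) + 2·(-1) = -4
  N: [ψ]_N + [n]_N + 2·[ζ]_N = (1) + (1) + 2·(0) = 2
Net dimensions [M⁻³ L² T⁻⁶ Θ⁻⁴ N²] ≠ [1] — not dimensionless.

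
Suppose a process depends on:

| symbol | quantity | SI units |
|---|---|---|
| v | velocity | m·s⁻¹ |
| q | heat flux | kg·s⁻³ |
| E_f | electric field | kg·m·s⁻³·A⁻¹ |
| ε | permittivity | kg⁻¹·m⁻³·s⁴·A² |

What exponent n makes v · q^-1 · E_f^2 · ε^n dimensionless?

Balance the M exponent: (-1)·n from ε, plus (0) − (1) + 2·(1) = 1 from the rest, must sum to zero.
−n + 1 = 0, so n = 1.

1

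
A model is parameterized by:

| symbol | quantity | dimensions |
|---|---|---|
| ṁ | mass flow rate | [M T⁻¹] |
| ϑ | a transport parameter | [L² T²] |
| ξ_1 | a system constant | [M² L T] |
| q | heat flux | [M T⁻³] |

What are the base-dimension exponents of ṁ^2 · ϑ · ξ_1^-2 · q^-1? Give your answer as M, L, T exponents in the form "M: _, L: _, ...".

Collect each base-dimension exponent across the product:
  M: 2·(1) + (0) − 2·(2) − (1) = -3
  L: 2·(0) + (2) − 2·(1) − (0) = 0
  T: 2·(-1) + (2) − 2·(1) − (-3) = 1
So the dimensions are [M⁻³ T].

M: -3, L: 0, T: 1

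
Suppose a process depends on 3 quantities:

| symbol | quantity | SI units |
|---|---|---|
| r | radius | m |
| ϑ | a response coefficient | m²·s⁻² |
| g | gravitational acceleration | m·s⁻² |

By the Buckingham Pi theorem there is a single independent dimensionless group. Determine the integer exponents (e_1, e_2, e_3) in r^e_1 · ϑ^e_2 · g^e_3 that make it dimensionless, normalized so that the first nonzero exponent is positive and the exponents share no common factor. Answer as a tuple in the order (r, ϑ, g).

(1, -1, 1)

L: e_1·(1) + e_2·(2) + e_3·(1) = 0
T: e_1·(0) + e_2·(-2) + e_3·(-2) = 0
Solving this homogeneous linear system for the smallest-integer solution (first nonzero entry positive) gives (1, -1, 1).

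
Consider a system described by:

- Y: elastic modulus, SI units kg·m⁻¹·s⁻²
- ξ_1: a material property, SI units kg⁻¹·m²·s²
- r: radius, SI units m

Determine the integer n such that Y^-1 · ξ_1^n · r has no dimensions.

-1

Balance the M exponent: (-1)·n from ξ_1, plus −(1) + (0) = -1 from the rest, must sum to zero.
−n − 1 = 0, so n = -1.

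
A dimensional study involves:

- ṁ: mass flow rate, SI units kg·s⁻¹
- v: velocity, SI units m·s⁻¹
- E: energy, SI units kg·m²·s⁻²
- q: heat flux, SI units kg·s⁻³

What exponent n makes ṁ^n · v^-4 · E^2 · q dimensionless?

Balance the M exponent: (1)·n from ṁ, plus −4·(0) + 2·(1) + (1) = 3 from the rest, must sum to zero.
n + 3 = 0, so n = -3.

-3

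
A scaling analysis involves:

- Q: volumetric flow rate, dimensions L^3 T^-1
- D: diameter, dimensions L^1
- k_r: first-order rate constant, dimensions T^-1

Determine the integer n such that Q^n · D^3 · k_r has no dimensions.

Balance the L exponent: (3)·n from Q, plus 3·(1) + (0) = 3 from the rest, must sum to zero.
3n + 3 = 0, so n = -1.

-1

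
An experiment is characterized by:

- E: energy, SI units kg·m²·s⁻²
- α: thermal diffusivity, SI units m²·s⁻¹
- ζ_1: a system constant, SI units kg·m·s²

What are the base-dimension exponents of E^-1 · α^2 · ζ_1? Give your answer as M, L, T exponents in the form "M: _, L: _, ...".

Collect each base-dimension exponent across the product:
  M: −(1) + 2·(0) + (1) = 0
  L: −(2) + 2·(2) + (1) = 3
  T: −(-2) + 2·(-1) + (2) = 2
So the dimensions are [L³ T²].

M: 0, L: 3, T: 2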